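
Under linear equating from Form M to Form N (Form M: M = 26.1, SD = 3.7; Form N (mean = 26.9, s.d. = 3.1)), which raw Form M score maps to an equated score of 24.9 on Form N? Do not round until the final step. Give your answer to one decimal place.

23.7

Invert y = (SD_Y/SD_X)(x − M_X) + M_Y:
x = (SD_X/SD_Y)(y − M_Y) + M_X = (3.7/3.1)(24.9 − 26.9) + 26.1
x = 1.193548 × -2.000 + 26.1 = 23.7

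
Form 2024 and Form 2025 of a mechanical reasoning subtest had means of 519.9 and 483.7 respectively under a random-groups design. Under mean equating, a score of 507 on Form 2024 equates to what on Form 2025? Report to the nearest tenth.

470.8

Mean equating: y = x + (M_Y − M_X) = 507 + (483.7 − 519.9) = 470.8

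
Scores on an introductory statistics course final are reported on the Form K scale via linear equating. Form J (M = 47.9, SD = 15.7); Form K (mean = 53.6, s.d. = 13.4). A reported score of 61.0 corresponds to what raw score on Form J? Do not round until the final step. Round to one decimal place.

Invert y = (SD_Y/SD_X)(x − M_X) + M_Y:
x = (SD_X/SD_Y)(y − M_Y) + M_X = (15.7/13.4)(61.0 − 53.6) + 47.9
x = 1.171642 × 7.400 + 47.9 = 56.6

56.6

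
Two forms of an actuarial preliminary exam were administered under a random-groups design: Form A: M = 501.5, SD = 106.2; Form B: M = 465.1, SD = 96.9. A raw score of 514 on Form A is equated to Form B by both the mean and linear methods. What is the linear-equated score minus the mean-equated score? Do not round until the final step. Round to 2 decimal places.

Mean-equated: 514 + (465.1 − 501.5) = 477.60
Linear-equated: (96.9/106.2)(514 − 501.5) + 465.1 = 476.505
Difference = 476.505 − 477.60 = -1.09

-1.09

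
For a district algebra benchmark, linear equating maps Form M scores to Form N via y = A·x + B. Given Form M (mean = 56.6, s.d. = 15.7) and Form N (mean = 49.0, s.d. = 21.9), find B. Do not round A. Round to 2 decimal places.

A = SD_Y / SD_X = 21.9 / 15.7 = 1.394904
B = M_Y − A·M_X = 49.0 − 1.394904 × 56.6 = -29.95

-29.95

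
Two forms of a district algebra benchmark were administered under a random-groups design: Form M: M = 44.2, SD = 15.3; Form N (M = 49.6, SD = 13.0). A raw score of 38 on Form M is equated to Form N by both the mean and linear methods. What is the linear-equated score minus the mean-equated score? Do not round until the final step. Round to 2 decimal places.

0.93

Mean-equated: 38 + (49.6 − 44.2) = 43.40
Linear-equated: (13.0/15.3)(38 − 44.2) + 49.6 = 44.332
Difference = 44.332 − 43.40 = 0.93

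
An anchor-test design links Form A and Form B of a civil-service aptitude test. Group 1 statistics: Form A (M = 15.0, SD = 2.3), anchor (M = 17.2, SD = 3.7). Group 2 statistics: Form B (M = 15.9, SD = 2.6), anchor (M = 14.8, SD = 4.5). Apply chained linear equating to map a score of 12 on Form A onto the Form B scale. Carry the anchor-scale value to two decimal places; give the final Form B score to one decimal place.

Form A → anchor (Group 1): v = (3.7/2.3)(12 − 15.0) + 17.2 = 12.37
anchor → Form B (Group 2): y = (2.6/4.5)(12.37 − 14.8) + 15.9 = 14.5

14.5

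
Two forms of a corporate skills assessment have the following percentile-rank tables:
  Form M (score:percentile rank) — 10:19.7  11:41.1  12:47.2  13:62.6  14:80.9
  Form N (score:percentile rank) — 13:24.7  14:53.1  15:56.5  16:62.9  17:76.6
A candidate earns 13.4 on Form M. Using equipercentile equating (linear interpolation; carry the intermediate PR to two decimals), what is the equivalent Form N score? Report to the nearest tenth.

PR of 13.4 on Form M: 62.6 + (13.4 − 13)/(14 − 13) × (80.9 − 62.6) = 69.92
On Form N, PR 69.92 falls between score 16 (PR 62.9) and 17 (PR 76.6).
Interpolate: 16 + (69.92 − 62.9)/(76.6 − 62.9) × (17 − 16) = 16.5

16.5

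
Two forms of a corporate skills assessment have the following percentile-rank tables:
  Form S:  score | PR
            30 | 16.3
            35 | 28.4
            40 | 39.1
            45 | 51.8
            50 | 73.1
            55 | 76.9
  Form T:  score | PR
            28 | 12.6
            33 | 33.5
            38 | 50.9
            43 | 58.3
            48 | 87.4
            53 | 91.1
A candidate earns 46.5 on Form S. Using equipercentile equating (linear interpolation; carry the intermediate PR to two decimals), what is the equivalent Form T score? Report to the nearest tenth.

42.9

PR of 46.5 on Form S: 51.8 + (46.5 − 45)/(50 − 45) × (73.1 − 51.8) = 58.19
On Form T, PR 58.19 falls between score 38 (PR 50.9) and 43 (PR 58.3).
Interpolate: 38 + (58.19 − 50.9)/(58.3 − 50.9) × (43 − 38) = 42.9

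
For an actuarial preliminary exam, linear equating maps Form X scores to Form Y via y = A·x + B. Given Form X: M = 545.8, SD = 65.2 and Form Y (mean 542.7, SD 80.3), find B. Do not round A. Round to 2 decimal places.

-129.50

A = SD_Y / SD_X = 80.3 / 65.2 = 1.231595
B = M_Y − A·M_X = 542.7 − 1.231595 × 545.8 = -129.50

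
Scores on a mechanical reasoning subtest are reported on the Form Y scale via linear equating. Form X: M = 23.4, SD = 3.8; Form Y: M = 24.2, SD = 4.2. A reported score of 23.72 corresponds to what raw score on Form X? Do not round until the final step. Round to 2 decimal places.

22.97

Invert y = (SD_Y/SD_X)(x − M_X) + M_Y:
x = (SD_X/SD_Y)(y − M_Y) + M_X = (3.8/4.2)(23.72 − 24.2) + 23.4
x = 0.904762 × -0.480 + 23.4 = 22.97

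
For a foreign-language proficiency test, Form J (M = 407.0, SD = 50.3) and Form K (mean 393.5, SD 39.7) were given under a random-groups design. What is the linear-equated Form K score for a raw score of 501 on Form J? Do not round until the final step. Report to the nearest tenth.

467.7

Linear equating: y = (SD_Y/SD_X)(x − M_X) + M_Y
y = (39.7/50.3)(501 − 407.0) + 393.5
y = 0.789264 × 94.0 + 393.5 = 74.1909 + 393.5 = 467.7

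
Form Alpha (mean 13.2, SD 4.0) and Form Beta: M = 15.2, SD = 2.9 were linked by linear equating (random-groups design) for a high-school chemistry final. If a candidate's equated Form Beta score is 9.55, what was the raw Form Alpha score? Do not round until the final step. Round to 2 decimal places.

Invert y = (SD_Y/SD_X)(x − M_X) + M_Y:
x = (SD_X/SD_Y)(y − M_Y) + M_X = (4.0/2.9)(9.55 − 15.2) + 13.2
x = 1.379310 × -5.650 + 13.2 = 5.41

5.41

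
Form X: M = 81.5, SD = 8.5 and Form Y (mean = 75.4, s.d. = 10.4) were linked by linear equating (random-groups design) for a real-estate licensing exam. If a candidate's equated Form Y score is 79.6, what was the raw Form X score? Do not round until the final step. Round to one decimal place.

84.9

Invert y = (SD_Y/SD_X)(x − M_X) + M_Y:
x = (SD_X/SD_Y)(y − M_Y) + M_X = (8.5/10.4)(79.6 − 75.4) + 81.5
x = 0.817308 × 4.200 + 81.5 = 84.9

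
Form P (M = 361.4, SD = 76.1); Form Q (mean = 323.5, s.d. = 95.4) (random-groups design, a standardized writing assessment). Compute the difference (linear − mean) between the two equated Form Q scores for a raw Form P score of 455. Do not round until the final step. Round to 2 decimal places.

23.74

Mean-equated: 455 + (323.5 − 361.4) = 417.10
Linear-equated: (95.4/76.1)(455 − 361.4) + 323.5 = 440.838
Difference = 440.838 − 417.10 = 23.74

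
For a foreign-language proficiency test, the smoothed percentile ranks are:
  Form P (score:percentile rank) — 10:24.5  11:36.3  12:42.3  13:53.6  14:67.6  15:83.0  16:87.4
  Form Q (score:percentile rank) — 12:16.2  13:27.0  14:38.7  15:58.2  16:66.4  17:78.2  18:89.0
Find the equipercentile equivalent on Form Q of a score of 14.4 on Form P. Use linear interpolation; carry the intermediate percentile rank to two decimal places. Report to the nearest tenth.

PR of 14.4 on Form P: 67.6 + (14.4 − 14)/(15 − 14) × (83.0 − 67.6) = 73.76
On Form Q, PR 73.76 falls between score 16 (PR 66.4) and 17 (PR 78.2).
Interpolate: 16 + (73.76 − 66.4)/(78.2 − 66.4) × (17 − 16) = 16.6

16.6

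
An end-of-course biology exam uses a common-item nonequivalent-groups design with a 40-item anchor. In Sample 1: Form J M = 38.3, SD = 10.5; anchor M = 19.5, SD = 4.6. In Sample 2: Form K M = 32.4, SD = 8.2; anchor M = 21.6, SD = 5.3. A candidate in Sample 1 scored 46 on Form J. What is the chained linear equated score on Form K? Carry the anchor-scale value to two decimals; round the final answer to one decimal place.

34.4

Form J → anchor (Sample 1): v = (4.6/10.5)(46 − 38.3) + 19.5 = 22.87
anchor → Form K (Sample 2): y = (8.2/5.3)(22.87 − 21.6) + 32.4 = 34.4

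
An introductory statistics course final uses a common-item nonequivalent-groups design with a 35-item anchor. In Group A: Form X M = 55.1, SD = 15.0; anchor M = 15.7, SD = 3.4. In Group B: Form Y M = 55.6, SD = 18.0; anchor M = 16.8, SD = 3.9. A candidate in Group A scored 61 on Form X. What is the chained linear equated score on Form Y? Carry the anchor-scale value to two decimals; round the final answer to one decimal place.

56.7

Form X → anchor (Group A): v = (3.4/15.0)(61 − 55.1) + 15.7 = 17.04
anchor → Form Y (Group B): y = (18.0/3.9)(17.04 − 16.8) + 55.6 = 56.7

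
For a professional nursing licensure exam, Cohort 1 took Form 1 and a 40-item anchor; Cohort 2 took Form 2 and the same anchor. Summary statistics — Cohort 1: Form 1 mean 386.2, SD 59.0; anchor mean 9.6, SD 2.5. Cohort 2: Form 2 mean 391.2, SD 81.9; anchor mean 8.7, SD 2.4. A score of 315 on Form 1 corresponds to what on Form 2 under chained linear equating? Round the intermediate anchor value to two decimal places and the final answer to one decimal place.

318.9

Form 1 → anchor (Cohort 1): v = (2.5/59.0)(315 − 386.2) + 9.6 = 6.58
anchor → Form 2 (Cohort 2): y = (81.9/2.4)(6.58 − 8.7) + 391.2 = 318.9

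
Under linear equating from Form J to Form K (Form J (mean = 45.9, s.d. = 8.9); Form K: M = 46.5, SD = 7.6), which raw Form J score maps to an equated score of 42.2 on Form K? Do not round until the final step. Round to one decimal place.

Invert y = (SD_Y/SD_X)(x − M_X) + M_Y:
x = (SD_X/SD_Y)(y − M_Y) + M_X = (8.9/7.6)(42.2 − 46.5) + 45.9
x = 1.171053 × -4.300 + 45.9 = 40.9

40.9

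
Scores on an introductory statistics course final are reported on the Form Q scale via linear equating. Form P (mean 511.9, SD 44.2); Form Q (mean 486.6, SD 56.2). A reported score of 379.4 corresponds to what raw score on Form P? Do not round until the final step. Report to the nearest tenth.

Invert y = (SD_Y/SD_X)(x − M_X) + M_Y:
x = (SD_X/SD_Y)(y − M_Y) + M_X = (44.2/56.2)(379.4 − 486.6) + 511.9
x = 0.786477 × -107.200 + 511.9 = 427.6

427.6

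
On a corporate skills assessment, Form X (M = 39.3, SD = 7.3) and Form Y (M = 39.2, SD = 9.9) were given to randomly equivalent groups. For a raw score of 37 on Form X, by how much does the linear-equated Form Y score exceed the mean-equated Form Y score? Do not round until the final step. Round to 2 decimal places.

-0.82

Mean-equated: 37 + (39.2 − 39.3) = 36.90
Linear-equated: (9.9/7.3)(37 − 39.3) + 39.2 = 36.081
Difference = 36.081 − 36.90 = -0.82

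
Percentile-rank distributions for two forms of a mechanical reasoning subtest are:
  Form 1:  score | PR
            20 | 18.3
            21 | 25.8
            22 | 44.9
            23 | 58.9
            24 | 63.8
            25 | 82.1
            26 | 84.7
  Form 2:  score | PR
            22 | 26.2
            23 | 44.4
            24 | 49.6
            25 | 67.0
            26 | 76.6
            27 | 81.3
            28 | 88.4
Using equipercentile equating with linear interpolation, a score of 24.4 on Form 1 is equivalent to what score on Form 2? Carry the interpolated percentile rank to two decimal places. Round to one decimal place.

PR of 24.4 on Form 1: 63.8 + (24.4 − 24)/(25 − 24) × (82.1 − 63.8) = 71.12
On Form 2, PR 71.12 falls between score 25 (PR 67.0) and 26 (PR 76.6).
Interpolate: 25 + (71.12 − 67.0)/(76.6 − 67.0) × (26 − 25) = 25.4

25.4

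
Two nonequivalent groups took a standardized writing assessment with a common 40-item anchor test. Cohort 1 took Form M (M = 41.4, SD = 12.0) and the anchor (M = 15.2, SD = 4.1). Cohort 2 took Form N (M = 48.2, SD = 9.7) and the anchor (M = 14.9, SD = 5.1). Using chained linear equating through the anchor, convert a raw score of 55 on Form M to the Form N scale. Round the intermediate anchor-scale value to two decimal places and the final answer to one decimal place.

57.6

Form M → anchor (Cohort 1): v = (4.1/12.0)(55 − 41.4) + 15.2 = 19.85
anchor → Form N (Cohort 2): y = (9.7/5.1)(19.85 − 14.9) + 48.2 = 57.6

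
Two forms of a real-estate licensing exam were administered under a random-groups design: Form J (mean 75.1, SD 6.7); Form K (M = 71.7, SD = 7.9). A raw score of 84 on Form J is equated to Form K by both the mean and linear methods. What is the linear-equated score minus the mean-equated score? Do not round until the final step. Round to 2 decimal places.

Mean-equated: 84 + (71.7 − 75.1) = 80.60
Linear-equated: (7.9/6.7)(84 − 75.1) + 71.7 = 82.194
Difference = 82.194 − 80.60 = 1.59

1.59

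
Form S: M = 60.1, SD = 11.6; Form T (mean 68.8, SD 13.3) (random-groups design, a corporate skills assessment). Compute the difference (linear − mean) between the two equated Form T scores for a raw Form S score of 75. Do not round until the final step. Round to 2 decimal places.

2.18

Mean-equated: 75 + (68.8 − 60.1) = 83.70
Linear-equated: (13.3/11.6)(75 − 60.1) + 68.8 = 85.884
Difference = 85.884 − 83.70 = 2.18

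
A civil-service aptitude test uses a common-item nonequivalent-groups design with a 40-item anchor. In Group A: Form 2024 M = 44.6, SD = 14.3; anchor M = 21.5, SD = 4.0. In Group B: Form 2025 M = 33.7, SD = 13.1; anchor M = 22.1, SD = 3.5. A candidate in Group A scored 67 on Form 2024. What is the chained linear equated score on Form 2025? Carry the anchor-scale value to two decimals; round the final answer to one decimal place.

Form 2024 → anchor (Group A): v = (4.0/14.3)(67 − 44.6) + 21.5 = 27.77
anchor → Form 2025 (Group B): y = (13.1/3.5)(27.77 − 22.1) + 33.7 = 54.9

54.9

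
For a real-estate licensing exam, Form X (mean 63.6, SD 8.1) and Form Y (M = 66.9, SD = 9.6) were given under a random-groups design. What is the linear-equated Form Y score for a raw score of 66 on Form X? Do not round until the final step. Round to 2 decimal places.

Linear equating: y = (SD_Y/SD_X)(x − M_X) + M_Y
y = (9.6/8.1)(66 − 63.6) + 66.9
y = 1.185185 × 2.4 + 66.9 = 2.8444 + 66.9 = 69.74

69.74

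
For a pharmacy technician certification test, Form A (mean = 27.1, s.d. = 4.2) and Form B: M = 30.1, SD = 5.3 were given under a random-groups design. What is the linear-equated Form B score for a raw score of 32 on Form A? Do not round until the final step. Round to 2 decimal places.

Linear equating: y = (SD_Y/SD_X)(x − M_X) + M_Y
y = (5.3/4.2)(32 − 27.1) + 30.1
y = 1.261905 × 4.9 + 30.1 = 6.1833 + 30.1 = 36.28

36.28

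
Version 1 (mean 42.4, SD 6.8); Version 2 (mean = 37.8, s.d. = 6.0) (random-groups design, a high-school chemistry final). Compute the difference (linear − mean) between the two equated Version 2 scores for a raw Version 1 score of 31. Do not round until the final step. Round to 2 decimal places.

Mean-equated: 31 + (37.8 − 42.4) = 26.40
Linear-equated: (6.0/6.8)(31 − 42.4) + 37.8 = 27.741
Difference = 27.741 − 26.40 = 1.34

1.34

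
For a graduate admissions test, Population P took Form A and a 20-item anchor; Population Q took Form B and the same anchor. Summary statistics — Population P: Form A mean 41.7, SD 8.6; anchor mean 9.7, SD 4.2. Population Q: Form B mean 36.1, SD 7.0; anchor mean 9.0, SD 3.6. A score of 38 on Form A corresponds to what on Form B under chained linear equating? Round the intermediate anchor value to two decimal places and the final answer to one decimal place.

33.9

Form A → anchor (Population P): v = (4.2/8.6)(38 − 41.7) + 9.7 = 7.89
anchor → Form B (Population Q): y = (7.0/3.6)(7.89 − 9.0) + 36.1 = 33.9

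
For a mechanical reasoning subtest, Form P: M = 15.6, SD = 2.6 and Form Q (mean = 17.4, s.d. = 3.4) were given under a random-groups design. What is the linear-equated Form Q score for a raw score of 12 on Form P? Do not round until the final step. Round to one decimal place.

12.7

Linear equating: y = (SD_Y/SD_X)(x − M_X) + M_Y
y = (3.4/2.6)(12 − 15.6) + 17.4
y = 1.307692 × -3.6 + 17.4 = -4.7077 + 17.4 = 12.7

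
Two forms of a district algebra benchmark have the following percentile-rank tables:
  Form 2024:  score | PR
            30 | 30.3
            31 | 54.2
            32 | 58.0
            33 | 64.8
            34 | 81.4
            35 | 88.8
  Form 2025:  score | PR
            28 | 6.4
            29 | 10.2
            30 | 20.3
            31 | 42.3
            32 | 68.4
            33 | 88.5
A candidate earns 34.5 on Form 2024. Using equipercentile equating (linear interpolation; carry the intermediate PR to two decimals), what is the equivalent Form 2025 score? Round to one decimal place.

32.8

PR of 34.5 on Form 2024: 81.4 + (34.5 − 34)/(35 − 34) × (88.8 − 81.4) = 85.10
On Form 2025, PR 85.10 falls between score 32 (PR 68.4) and 33 (PR 88.5).
Interpolate: 32 + (85.10 − 68.4)/(88.5 − 68.4) × (33 − 32) = 32.8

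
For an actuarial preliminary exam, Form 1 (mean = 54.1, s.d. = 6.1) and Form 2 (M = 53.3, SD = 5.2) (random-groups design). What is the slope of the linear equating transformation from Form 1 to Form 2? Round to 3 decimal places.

A = SD_Y / SD_X = 5.2 / 6.1 = 0.852

0.852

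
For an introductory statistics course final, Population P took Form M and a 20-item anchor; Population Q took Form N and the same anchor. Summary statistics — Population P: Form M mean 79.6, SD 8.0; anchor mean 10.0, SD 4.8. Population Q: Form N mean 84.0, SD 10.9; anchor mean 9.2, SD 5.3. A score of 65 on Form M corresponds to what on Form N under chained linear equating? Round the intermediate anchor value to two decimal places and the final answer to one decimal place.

67.6

Form M → anchor (Population P): v = (4.8/8.0)(65 − 79.6) + 10.0 = 1.24
anchor → Form N (Population Q): y = (10.9/5.3)(1.24 − 9.2) + 84.0 = 67.6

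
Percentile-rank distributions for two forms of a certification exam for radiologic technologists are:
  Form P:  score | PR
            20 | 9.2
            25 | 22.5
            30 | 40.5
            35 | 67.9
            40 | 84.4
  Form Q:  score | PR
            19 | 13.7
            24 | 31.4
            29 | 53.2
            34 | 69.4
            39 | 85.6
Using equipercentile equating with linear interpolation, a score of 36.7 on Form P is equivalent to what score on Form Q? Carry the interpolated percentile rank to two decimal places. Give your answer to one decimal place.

PR of 36.7 on Form P: 67.9 + (36.7 − 35)/(40 − 35) × (84.4 − 67.9) = 73.51
On Form Q, PR 73.51 falls between score 34 (PR 69.4) and 39 (PR 85.6).
Interpolate: 34 + (73.51 − 69.4)/(85.6 − 69.4) × (39 − 34) = 35.3

35.3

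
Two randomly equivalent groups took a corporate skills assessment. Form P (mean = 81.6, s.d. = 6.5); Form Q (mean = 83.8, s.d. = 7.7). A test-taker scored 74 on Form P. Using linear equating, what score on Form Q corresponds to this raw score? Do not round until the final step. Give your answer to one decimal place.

74.8

Linear equating: y = (SD_Y/SD_X)(x − M_X) + M_Y
y = (7.7/6.5)(74 − 81.6) + 83.8
y = 1.184615 × -7.6 + 83.8 = -9.0031 + 83.8 = 74.8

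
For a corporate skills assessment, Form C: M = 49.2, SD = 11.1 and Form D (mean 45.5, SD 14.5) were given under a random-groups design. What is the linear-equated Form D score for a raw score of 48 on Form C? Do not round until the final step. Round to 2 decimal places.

Linear equating: y = (SD_Y/SD_X)(x − M_X) + M_Y
y = (14.5/11.1)(48 − 49.2) + 45.5
y = 1.306306 × -1.2 + 45.5 = -1.5676 + 45.5 = 43.93

43.93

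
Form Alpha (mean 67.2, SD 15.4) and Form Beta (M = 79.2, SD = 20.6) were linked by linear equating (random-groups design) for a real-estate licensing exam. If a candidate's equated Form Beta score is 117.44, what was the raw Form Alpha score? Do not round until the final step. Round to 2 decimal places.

95.79

Invert y = (SD_Y/SD_X)(x − M_X) + M_Y:
x = (SD_X/SD_Y)(y − M_Y) + M_X = (15.4/20.6)(117.44 − 79.2) + 67.2
x = 0.747573 × 38.240 + 67.2 = 95.79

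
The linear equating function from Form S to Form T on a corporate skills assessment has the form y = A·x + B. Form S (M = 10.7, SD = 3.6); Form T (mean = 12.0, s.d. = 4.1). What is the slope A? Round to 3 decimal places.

A = SD_Y / SD_X = 4.1 / 3.6 = 1.139

1.139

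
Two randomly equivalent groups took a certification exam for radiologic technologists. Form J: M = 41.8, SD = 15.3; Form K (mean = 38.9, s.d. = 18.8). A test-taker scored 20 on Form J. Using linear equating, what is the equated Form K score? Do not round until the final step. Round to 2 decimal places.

12.11

Linear equating: y = (SD_Y/SD_X)(x − M_X) + M_Y
y = (18.8/15.3)(20 − 41.8) + 38.9
y = 1.228758 × -21.8 + 38.9 = -26.7869 + 38.9 = 12.11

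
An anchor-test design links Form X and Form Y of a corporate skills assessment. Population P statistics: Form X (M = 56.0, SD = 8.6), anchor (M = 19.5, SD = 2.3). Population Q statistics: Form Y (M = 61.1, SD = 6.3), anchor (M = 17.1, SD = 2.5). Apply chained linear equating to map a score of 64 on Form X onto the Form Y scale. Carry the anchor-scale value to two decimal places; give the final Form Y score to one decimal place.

Form X → anchor (Population P): v = (2.3/8.6)(64 − 56.0) + 19.5 = 21.64
anchor → Form Y (Population Q): y = (6.3/2.5)(21.64 − 17.1) + 61.1 = 72.5

72.5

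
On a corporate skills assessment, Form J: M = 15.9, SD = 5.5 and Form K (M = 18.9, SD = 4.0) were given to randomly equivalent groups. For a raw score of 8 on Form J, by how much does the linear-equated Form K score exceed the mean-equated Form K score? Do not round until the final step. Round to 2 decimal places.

Mean-equated: 8 + (18.9 − 15.9) = 11.00
Linear-equated: (4.0/5.5)(8 − 15.9) + 18.9 = 13.155
Difference = 13.155 − 11.00 = 2.15

2.15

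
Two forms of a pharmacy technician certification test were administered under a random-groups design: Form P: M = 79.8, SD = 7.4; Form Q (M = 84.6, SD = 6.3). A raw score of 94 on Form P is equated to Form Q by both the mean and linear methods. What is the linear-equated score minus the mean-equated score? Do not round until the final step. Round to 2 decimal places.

-2.11

Mean-equated: 94 + (84.6 − 79.8) = 98.80
Linear-equated: (6.3/7.4)(94 − 79.8) + 84.6 = 96.689
Difference = 96.689 − 98.80 = -2.11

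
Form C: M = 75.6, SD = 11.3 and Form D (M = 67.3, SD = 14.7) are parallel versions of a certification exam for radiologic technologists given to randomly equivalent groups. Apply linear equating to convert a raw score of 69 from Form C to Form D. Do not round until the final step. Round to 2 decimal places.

58.71

Linear equating: y = (SD_Y/SD_X)(x − M_X) + M_Y
y = (14.7/11.3)(69 − 75.6) + 67.3
y = 1.300885 × -6.6 + 67.3 = -8.5858 + 67.3 = 58.71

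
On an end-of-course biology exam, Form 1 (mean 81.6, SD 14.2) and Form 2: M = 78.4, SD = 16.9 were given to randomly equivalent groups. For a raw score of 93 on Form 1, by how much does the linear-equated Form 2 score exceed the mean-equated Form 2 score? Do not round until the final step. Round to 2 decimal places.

Mean-equated: 93 + (78.4 − 81.6) = 89.80
Linear-equated: (16.9/14.2)(93 − 81.6) + 78.4 = 91.968
Difference = 91.968 − 89.80 = 2.17

2.17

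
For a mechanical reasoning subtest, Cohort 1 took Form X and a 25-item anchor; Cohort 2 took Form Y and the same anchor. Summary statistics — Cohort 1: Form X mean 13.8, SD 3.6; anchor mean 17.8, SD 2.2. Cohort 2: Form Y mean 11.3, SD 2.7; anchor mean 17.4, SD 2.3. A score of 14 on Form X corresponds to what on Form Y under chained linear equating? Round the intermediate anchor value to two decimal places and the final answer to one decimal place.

11.9

Form X → anchor (Cohort 1): v = (2.2/3.6)(14 − 13.8) + 17.8 = 17.92
anchor → Form Y (Cohort 2): y = (2.7/2.3)(17.92 − 17.4) + 11.3 = 11.9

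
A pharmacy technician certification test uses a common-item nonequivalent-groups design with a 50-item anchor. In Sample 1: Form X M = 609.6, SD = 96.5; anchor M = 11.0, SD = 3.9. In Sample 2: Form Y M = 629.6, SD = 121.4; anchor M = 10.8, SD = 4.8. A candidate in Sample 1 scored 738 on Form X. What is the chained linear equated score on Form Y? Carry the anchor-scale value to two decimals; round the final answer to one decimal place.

765.9

Form X → anchor (Sample 1): v = (3.9/96.5)(738 − 609.6) + 11.0 = 16.19
anchor → Form Y (Sample 2): y = (121.4/4.8)(16.19 − 10.8) + 629.6 = 765.9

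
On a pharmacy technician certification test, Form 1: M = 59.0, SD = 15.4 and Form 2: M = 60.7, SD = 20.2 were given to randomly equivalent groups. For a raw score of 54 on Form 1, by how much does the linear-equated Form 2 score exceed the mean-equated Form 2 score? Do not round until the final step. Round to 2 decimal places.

Mean-equated: 54 + (60.7 − 59.0) = 55.70
Linear-equated: (20.2/15.4)(54 − 59.0) + 60.7 = 54.142
Difference = 54.142 − 55.70 = -1.56

-1.56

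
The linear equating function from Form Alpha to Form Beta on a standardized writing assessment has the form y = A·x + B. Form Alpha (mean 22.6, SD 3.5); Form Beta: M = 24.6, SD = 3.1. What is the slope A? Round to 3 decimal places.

A = SD_Y / SD_X = 3.1 / 3.5 = 0.886

0.886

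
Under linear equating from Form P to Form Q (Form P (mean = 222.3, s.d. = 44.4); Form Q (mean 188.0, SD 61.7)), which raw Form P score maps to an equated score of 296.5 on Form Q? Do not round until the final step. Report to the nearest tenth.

300.4

Invert y = (SD_Y/SD_X)(x − M_X) + M_Y:
x = (SD_X/SD_Y)(y − M_Y) + M_X = (44.4/61.7)(296.5 − 188.0) + 222.3
x = 0.719611 × 108.500 + 222.3 = 300.4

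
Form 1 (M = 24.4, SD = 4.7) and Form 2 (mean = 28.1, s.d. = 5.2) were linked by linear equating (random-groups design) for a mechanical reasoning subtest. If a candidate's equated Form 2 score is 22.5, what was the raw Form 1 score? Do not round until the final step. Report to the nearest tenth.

Invert y = (SD_Y/SD_X)(x − M_X) + M_Y:
x = (SD_X/SD_Y)(y − M_Y) + M_X = (4.7/5.2)(22.5 − 28.1) + 24.4
x = 0.903846 × -5.600 + 24.4 = 19.3

19.3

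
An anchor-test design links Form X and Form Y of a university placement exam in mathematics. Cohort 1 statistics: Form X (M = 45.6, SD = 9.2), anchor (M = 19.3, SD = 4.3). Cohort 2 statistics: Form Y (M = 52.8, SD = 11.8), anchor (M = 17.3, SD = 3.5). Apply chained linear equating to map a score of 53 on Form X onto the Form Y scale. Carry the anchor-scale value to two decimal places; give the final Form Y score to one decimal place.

71.2

Form X → anchor (Cohort 1): v = (4.3/9.2)(53 − 45.6) + 19.3 = 22.76
anchor → Form Y (Cohort 2): y = (11.8/3.5)(22.76 − 17.3) + 52.8 = 71.2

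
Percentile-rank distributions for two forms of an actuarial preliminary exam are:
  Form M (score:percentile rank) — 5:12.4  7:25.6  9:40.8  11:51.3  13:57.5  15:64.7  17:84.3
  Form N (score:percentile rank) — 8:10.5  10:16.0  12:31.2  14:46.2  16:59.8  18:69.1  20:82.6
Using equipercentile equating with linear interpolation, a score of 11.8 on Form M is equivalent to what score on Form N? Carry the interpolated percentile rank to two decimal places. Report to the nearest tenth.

PR of 11.8 on Form M: 51.3 + (11.8 − 11)/(13 − 11) × (57.5 − 51.3) = 53.78
On Form N, PR 53.78 falls between score 14 (PR 46.2) and 16 (PR 59.8).
Interpolate: 14 + (53.78 − 46.2)/(59.8 − 46.2) × (16 − 14) = 15.1

15.1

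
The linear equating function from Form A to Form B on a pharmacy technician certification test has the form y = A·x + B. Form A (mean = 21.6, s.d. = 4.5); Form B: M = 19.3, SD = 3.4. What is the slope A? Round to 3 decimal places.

0.756

A = SD_Y / SD_X = 3.4 / 4.5 = 0.756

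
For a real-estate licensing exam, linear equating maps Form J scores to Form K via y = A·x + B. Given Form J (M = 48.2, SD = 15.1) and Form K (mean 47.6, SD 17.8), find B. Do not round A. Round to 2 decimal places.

A = SD_Y / SD_X = 17.8 / 15.1 = 1.178808
B = M_Y − A·M_X = 47.6 − 1.178808 × 48.2 = -9.22

-9.22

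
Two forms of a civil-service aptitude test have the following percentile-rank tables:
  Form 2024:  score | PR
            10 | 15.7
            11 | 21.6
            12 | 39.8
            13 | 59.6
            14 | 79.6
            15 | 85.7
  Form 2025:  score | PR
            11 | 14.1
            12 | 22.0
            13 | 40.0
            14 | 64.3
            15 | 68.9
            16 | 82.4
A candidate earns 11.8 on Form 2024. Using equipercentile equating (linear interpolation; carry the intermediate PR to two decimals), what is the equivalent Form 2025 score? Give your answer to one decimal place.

12.8

PR of 11.8 on Form 2024: 21.6 + (11.8 − 11)/(12 − 11) × (39.8 − 21.6) = 36.16
On Form 2025, PR 36.16 falls between score 12 (PR 22.0) and 13 (PR 40.0).
Interpolate: 12 + (36.16 − 22.0)/(40.0 − 22.0) × (13 − 12) = 12.8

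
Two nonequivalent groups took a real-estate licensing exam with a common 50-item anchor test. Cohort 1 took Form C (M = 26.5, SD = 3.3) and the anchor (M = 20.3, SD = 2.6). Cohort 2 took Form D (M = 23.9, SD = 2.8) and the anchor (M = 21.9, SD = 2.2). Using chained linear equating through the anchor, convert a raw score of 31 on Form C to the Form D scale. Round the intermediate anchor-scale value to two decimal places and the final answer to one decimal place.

Form C → anchor (Cohort 1): v = (2.6/3.3)(31 − 26.5) + 20.3 = 23.85
anchor → Form D (Cohort 2): y = (2.8/2.2)(23.85 − 21.9) + 23.9 = 26.4

26.4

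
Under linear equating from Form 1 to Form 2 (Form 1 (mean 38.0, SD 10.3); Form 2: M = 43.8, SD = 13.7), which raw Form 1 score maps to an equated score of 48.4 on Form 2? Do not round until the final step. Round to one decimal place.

Invert y = (SD_Y/SD_X)(x − M_X) + M_Y:
x = (SD_X/SD_Y)(y − M_Y) + M_X = (10.3/13.7)(48.4 − 43.8) + 38.0
x = 0.751825 × 4.600 + 38.0 = 41.5

41.5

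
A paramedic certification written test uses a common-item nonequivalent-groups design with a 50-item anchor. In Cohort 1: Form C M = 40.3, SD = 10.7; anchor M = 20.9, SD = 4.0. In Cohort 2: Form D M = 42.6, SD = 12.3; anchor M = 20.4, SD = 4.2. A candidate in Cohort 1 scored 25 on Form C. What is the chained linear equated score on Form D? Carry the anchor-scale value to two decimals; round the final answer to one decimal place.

27.3

Form C → anchor (Cohort 1): v = (4.0/10.7)(25 − 40.3) + 20.9 = 15.18
anchor → Form D (Cohort 2): y = (12.3/4.2)(15.18 − 20.4) + 42.6 = 27.3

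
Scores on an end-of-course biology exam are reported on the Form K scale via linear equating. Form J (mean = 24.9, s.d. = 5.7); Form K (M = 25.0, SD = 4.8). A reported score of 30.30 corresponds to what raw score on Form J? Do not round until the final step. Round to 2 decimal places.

Invert y = (SD_Y/SD_X)(x − M_X) + M_Y:
x = (SD_X/SD_Y)(y − M_Y) + M_X = (5.7/4.8)(30.30 − 25.0) + 24.9
x = 1.187500 × 5.300 + 24.9 = 31.19

31.19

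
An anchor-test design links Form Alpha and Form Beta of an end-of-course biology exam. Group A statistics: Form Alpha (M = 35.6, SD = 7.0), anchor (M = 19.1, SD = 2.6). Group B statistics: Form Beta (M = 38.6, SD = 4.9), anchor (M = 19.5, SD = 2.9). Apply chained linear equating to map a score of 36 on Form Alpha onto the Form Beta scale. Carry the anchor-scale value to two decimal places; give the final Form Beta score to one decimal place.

Form Alpha → anchor (Group A): v = (2.6/7.0)(36 − 35.6) + 19.1 = 19.25
anchor → Form Beta (Group B): y = (4.9/2.9)(19.25 − 19.5) + 38.6 = 38.2

38.2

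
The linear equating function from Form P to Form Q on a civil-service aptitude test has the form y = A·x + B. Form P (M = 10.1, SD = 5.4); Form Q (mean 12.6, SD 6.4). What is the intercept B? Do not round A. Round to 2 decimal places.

0.63

A = SD_Y / SD_X = 6.4 / 5.4 = 1.185185
B = M_Y − A·M_X = 12.6 − 1.185185 × 10.1 = 0.63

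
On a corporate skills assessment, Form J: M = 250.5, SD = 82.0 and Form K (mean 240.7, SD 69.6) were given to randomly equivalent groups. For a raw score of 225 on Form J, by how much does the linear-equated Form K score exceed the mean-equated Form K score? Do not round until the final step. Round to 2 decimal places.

Mean-equated: 225 + (240.7 − 250.5) = 215.20
Linear-equated: (69.6/82.0)(225 − 250.5) + 240.7 = 219.056
Difference = 219.056 − 215.20 = 3.86

3.86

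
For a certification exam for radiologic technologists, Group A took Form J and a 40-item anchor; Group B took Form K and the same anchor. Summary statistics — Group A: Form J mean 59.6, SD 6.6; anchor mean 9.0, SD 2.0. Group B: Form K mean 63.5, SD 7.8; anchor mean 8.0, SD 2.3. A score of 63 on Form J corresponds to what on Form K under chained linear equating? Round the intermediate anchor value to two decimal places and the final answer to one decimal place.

70.4

Form J → anchor (Group A): v = (2.0/6.6)(63 − 59.6) + 9.0 = 10.03
anchor → Form K (Group B): y = (7.8/2.3)(10.03 − 8.0) + 63.5 = 70.4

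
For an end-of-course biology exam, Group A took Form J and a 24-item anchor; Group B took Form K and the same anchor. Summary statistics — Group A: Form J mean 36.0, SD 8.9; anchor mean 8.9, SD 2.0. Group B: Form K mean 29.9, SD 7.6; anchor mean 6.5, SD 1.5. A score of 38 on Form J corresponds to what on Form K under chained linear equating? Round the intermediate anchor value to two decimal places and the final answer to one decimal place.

44.3

Form J → anchor (Group A): v = (2.0/8.9)(38 − 36.0) + 8.9 = 9.35
anchor → Form K (Group B): y = (7.6/1.5)(9.35 − 6.5) + 29.9 = 44.3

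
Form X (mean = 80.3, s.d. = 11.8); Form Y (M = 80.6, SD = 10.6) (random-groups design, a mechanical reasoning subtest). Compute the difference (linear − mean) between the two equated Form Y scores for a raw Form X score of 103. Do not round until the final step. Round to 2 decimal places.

-2.31

Mean-equated: 103 + (80.6 − 80.3) = 103.30
Linear-equated: (10.6/11.8)(103 − 80.3) + 80.6 = 100.992
Difference = 100.992 − 103.30 = -2.31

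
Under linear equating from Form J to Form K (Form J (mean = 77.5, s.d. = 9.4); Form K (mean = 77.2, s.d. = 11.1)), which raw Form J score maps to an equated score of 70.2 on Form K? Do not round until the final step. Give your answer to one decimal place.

71.6

Invert y = (SD_Y/SD_X)(x − M_X) + M_Y:
x = (SD_X/SD_Y)(y − M_Y) + M_X = (9.4/11.1)(70.2 − 77.2) + 77.5
x = 0.846847 × -7.000 + 77.5 = 71.6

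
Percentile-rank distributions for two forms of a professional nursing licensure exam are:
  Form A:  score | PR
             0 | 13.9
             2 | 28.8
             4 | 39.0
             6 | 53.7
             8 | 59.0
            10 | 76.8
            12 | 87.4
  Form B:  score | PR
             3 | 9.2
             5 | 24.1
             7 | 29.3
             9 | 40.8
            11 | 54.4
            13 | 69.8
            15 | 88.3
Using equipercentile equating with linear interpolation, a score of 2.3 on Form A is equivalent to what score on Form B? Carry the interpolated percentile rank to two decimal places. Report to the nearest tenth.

7.2

PR of 2.3 on Form A: 28.8 + (2.3 − 2)/(4 − 2) × (39.0 − 28.8) = 30.33
On Form B, PR 30.33 falls between score 7 (PR 29.3) and 9 (PR 40.8).
Interpolate: 7 + (30.33 − 29.3)/(40.8 − 29.3) × (9 − 7) = 7.2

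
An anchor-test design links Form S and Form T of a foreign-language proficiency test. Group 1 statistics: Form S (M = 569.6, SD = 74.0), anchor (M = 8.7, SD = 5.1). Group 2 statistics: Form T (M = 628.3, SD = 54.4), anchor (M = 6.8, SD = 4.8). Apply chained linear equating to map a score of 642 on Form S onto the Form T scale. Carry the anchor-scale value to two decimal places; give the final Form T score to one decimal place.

Form S → anchor (Group 1): v = (5.1/74.0)(642 − 569.6) + 8.7 = 13.69
anchor → Form T (Group 2): y = (54.4/4.8)(13.69 − 6.8) + 628.3 = 706.4

706.4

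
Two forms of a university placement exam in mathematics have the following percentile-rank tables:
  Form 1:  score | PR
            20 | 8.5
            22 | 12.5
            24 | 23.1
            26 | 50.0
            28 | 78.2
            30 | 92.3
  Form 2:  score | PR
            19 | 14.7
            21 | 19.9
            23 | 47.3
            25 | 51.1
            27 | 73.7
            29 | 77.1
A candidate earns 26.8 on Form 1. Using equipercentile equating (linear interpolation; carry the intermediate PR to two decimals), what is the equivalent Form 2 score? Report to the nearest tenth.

PR of 26.8 on Form 1: 50.0 + (26.8 − 26)/(28 − 26) × (78.2 − 50.0) = 61.28
On Form 2, PR 61.28 falls between score 25 (PR 51.1) and 27 (PR 73.7).
Interpolate: 25 + (61.28 − 51.1)/(73.7 − 51.1) × (27 − 25) = 25.9

25.9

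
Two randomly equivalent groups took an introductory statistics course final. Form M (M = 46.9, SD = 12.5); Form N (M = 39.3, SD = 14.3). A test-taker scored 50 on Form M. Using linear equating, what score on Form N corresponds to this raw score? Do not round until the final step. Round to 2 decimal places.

42.85

Linear equating: y = (SD_Y/SD_X)(x − M_X) + M_Y
y = (14.3/12.5)(50 − 46.9) + 39.3
y = 1.144000 × 3.1 + 39.3 = 3.5464 + 39.3 = 42.85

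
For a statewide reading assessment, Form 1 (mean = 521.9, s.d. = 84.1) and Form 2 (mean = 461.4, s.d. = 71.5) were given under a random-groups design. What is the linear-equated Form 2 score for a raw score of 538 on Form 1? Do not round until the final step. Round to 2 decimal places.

475.09

Linear equating: y = (SD_Y/SD_X)(x − M_X) + M_Y
y = (71.5/84.1)(538 − 521.9) + 461.4
y = 0.850178 × 16.1 + 461.4 = 13.6879 + 461.4 = 475.09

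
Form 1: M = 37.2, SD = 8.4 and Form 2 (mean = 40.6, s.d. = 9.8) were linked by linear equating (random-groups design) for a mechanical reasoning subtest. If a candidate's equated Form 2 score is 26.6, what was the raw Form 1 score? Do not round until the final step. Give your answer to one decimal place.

25.2

Invert y = (SD_Y/SD_X)(x − M_X) + M_Y:
x = (SD_X/SD_Y)(y − M_Y) + M_X = (8.4/9.8)(26.6 − 40.6) + 37.2
x = 0.857143 × -14.000 + 37.2 = 25.2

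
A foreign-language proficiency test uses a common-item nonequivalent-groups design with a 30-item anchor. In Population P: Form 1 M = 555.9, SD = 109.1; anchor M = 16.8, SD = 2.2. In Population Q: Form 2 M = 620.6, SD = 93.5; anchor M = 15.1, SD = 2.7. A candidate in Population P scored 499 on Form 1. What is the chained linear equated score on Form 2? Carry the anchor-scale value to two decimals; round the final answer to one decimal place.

639.6

Form 1 → anchor (Population P): v = (2.2/109.1)(499 − 555.9) + 16.8 = 15.65
anchor → Form 2 (Population Q): y = (93.5/2.7)(15.65 − 15.1) + 620.6 = 639.6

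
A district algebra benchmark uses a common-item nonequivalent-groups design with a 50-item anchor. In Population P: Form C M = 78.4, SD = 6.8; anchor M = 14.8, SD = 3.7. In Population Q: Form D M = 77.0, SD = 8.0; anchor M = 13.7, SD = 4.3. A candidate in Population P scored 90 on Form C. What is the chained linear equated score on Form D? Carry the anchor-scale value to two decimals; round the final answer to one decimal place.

90.8

Form C → anchor (Population P): v = (3.7/6.8)(90 − 78.4) + 14.8 = 21.11
anchor → Form D (Population Q): y = (8.0/4.3)(21.11 − 13.7) + 77.0 = 90.8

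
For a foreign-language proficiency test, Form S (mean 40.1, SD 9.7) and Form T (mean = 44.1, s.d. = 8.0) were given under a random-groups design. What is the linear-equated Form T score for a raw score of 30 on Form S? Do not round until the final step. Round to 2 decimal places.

35.77

Linear equating: y = (SD_Y/SD_X)(x − M_X) + M_Y
y = (8.0/9.7)(30 − 40.1) + 44.1
y = 0.824742 × -10.1 + 44.1 = -8.3299 + 44.1 = 35.77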